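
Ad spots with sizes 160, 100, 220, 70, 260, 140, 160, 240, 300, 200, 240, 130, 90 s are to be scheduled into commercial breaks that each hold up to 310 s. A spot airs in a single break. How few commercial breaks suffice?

8

Total = 300 + 260 + 240 + 240 + 220 + 200 + 160 + 160 + 140 + 130 + 100 + 90 + 70 = 2310 s.
Lower bound: ⌈2310/310⌉ = 8 commercial breaks.
A packing using 8 commercial breaks:
  break 1: 300 = 300
  break 2: 260 = 260
  break 3: 240 + 70 = 310
  break 4: 240 = 240
  break 5: 220 + 90 = 310
  break 6: 200 + 100 = 300
  break 7: 160 + 140 = 300
  break 8: 160 + 130 = 290
This matches the lower bound, so 8 is optimal.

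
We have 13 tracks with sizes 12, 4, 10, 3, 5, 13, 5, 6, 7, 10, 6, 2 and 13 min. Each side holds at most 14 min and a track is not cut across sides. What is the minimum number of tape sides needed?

8

Total = 13 + 13 + 12 + 10 + 10 + 7 + 6 + 6 + 5 + 5 + 4 + 3 + 2 = 96 min.
Lower bound: ⌈96/14⌉ = 7 tape sides.
A packing using 8 tape sides:
  side 1: 13 = 13
  side 2: 13 = 13
  side 3: 12 + 2 = 14
  side 4: 10 + 4 = 14
  side 5: 10 + 3 = 13
  side 6: 7 + 6 = 13
  side 7: 6 + 5 = 11
  side 8: 5 = 5
No arrangement into 7 tape sides stays within capacity, so 8 is optimal.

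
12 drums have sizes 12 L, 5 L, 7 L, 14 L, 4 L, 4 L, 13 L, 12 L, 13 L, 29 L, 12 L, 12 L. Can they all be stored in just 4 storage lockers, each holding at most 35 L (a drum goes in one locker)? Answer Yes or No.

Total = 137 L; ⌈137/35⌉ = 4.
The bound of 4 does not rule out 4, but exhaustive search shows no assignment into 4 storage lockers of capacity 35 L exists — the minimum is 5.

No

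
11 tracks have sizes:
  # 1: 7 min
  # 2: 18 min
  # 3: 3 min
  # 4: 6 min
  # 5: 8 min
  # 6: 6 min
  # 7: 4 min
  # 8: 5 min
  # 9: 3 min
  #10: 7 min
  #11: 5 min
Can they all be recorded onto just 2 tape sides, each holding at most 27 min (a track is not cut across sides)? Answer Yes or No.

No

Total = 72 min; ⌈72/27⌉ = 3.
At least 3 tape sides are required, but only 2 are allowed.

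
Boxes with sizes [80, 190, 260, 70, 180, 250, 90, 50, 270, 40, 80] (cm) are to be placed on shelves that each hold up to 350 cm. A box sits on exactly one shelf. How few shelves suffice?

5

Total = 270 + 260 + 250 + 190 + 180 + 90 + 80 + 80 + 70 + 50 + 40 = 1560 cm.
Lower bound: ⌈1560/350⌉ = 5 shelves.
A packing using 5 shelves:
  shelf 1: 270 + 80 = 350
  shelf 2: 260 + 90 = 350
  shelf 3: 250 + 80 = 330
  shelf 4: 190 + 70 + 50 + 40 = 350
  shelf 5: 180 = 180
This matches the lower bound, so 5 is optimal.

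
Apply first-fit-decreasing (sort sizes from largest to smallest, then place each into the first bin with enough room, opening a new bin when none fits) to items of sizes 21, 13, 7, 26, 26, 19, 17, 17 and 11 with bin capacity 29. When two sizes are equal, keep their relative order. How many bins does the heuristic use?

7

Sorted descending: 26, 26, 21, 19, 17, 17, 13, 11, 7.
  26 → bin 1 (new)  [load 26/29]
  26 → bin 2 (new)  [load 26/29]
  21 → bin 3 (new)  [load 21/29]
  19 → bin 4 (new)  [load 19/29]
  17 → bin 5 (new)  [load 17/29]
  17 → bin 6 (new)  [load 17/29]
  13 → bin 7 (new)  [load 13/29]
  11 → bin 5  [load 28/29]
  7 → bin 3  [load 28/29]
7 bins opened.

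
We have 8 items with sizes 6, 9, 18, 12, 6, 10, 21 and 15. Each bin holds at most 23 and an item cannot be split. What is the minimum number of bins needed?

Total = 21 + 18 + 15 + 12 + 10 + 9 + 6 + 6 = 97.
Lower bound: ⌈97/23⌉ = 5 bins.
A packing using 5 bins:
  bin 1: 21 = 21
  bin 2: 18 = 18
  bin 3: 15 + 6 = 21
  bin 4: 12 + 10 = 22
  bin 5: 9 + 6 = 15
This matches the lower bound, so 5 is optimal.

5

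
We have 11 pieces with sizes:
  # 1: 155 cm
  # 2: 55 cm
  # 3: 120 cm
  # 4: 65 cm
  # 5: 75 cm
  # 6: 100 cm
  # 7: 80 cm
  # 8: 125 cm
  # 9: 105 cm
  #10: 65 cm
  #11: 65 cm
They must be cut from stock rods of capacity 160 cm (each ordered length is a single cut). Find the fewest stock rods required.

8

Total = 155 + 125 + 120 + 105 + 100 + 80 + 75 + 65 + 65 + 65 + 55 = 1010 cm.
Lower bound: ⌈1010/160⌉ = 7 stock rods.
A packing using 8 stock rods:
  stock rod 1: 155 = 155
  stock rod 2: 125 = 125
  stock rod 3: 120 = 120
  stock rod 4: 105 + 55 = 160
  stock rod 5: 100 = 100
  stock rod 6: 80 + 75 = 155
  stock rod 7: 65 + 65 = 130
  stock rod 8: 65 = 65
No arrangement into 7 stock rods stays within capacity, so 8 is optimal.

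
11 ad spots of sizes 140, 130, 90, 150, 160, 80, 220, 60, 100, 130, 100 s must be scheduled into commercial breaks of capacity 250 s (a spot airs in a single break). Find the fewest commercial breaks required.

Total = 220 + 160 + 150 + 140 + 130 + 130 + 100 + 100 + 90 + 80 + 60 = 1360 s.
Lower bound: ⌈1360/250⌉ = 6 commercial breaks.
A packing using 6 commercial breaks:
  break 1: 220 = 220
  break 2: 160 + 90 = 250
  break 3: 150 + 100 = 250
  break 4: 140 + 100 = 240
  break 5: 130 + 80 = 210
  break 6: 130 + 60 = 190
This matches the lower bound, so 6 is optimal.

6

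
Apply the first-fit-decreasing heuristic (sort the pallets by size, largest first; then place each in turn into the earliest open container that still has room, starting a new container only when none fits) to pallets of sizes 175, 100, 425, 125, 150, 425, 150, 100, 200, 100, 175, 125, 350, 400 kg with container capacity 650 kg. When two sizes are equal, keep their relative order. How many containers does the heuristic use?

5

Sorted descending: 425, 425, 400, 350, 200, 175, 175, 150, 150, 125, 125, 100, 100, 100.
  425 → container 1 (new)  [load 425/650]
  425 → container 2 (new)  [load 425/650]
  400 → container 3 (new)  [load 400/650]
  350 → container 4 (new)  [load 350/650]
  200 → container 1  [load 625/650]
  175 → container 2  [load 600/650]
  175 → container 3  [load 575/650]
  150 → container 4  [load 500/650]
  150 → container 4  [load 650/650]
  125 → container 5 (new)  [load 125/650]
  125 → container 5  [load 250/650]
  100 → container 5  [load 350/650]
  100 → container 5  [load 450/650]
  100 → container 5  [load 550/650]
5 containers opened.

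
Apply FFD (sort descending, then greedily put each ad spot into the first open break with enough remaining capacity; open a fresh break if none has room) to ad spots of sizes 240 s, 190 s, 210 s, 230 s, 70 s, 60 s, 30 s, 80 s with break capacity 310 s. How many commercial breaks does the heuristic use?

Sorted descending: 240, 230, 210, 190, 80, 70, 60, 30.
  240 → break 1 (new)  [load 240/310]
  230 → break 2 (new)  [load 230/310]
  210 → break 3 (new)  [load 210/310]
  190 → break 4 (new)  [load 190/310]
  80 → break 2  [load 310/310]
  70 → break 1  [load 310/310]
  60 → break 3  [load 270/310]
  30 → break 3  [load 300/310]
4 commercial breaks opened.

4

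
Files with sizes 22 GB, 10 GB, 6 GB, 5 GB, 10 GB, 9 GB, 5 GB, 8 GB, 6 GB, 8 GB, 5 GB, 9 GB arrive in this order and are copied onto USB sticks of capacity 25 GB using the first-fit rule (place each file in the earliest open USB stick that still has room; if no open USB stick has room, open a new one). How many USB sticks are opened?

5

  22 → USB stick 1 (new)  [load 22/25]
  10 → USB stick 2 (new)  [load 10/25]
  6 → USB stick 2  [load 16/25]
  5 → USB stick 2  [load 21/25]
  10 → USB stick 3 (new)  [load 10/25]
  9 → USB stick 3  [load 19/25]
  5 → USB stick 3  [load 24/25]
  8 → USB stick 4 (new)  [load 8/25]
  6 → USB stick 4  [load 14/25]
  8 → USB stick 4  [load 22/25]
  5 → USB stick 5 (new)  [load 5/25]
  9 → USB stick 5  [load 14/25]
5 USB sticks opened.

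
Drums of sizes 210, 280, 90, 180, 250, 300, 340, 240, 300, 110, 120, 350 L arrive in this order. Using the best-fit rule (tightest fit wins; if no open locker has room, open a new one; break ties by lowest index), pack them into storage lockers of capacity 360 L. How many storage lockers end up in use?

9

  210 → locker 1 (new)  [load 210/360]
  280 → locker 2 (new)  [load 280/360]
  90 → locker 1  [load 300/360]
  180 → locker 3 (new)  [load 180/360]
  250 → locker 4 (new)  [load 250/360]
  300 → locker 5 (new)  [load 300/360]
  340 → locker 6 (new)  [load 340/360]
  240 → locker 7 (new)  [load 240/360]
  300 → locker 8 (new)  [load 300/360]
  110 → locker 4  [load 360/360]
  120 → locker 7  [load 360/360]
  350 → locker 9 (new)  [load 350/360]
9 storage lockers opened.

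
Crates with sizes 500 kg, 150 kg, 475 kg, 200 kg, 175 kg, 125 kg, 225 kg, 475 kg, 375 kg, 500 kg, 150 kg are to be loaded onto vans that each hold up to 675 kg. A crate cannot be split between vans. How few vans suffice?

Total = 500 + 500 + 475 + 475 + 375 + 225 + 200 + 175 + 150 + 150 + 125 = 3350 kg.
Lower bound: ⌈3350/675⌉ = 5 vans.
A packing using 6 vans:
  van 1: 500 + 175 = 675
  van 2: 500 + 150 = 650
  van 3: 475 + 200 = 675
  van 4: 475 + 150 = 625
  van 5: 375 + 225 = 600
  van 6: 125 = 125
No arrangement into 5 vans stays within capacity, so 6 is optimal.

6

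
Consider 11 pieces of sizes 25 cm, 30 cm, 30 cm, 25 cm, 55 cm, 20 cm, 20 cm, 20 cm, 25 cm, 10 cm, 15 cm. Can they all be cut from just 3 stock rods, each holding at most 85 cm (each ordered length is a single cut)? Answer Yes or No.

No

Total = 275 cm; ⌈275/85⌉ = 4.
At least 4 stock rods are required, but only 3 are allowed.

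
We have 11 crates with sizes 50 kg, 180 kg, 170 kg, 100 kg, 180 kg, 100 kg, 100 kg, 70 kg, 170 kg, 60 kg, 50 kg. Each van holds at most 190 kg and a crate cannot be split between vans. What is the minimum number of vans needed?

8

Total = 180 + 180 + 170 + 170 + 100 + 100 + 100 + 70 + 60 + 50 + 50 = 1230 kg.
Lower bound: ⌈1230/190⌉ = 7 vans.
A packing using 8 vans:
  van 1: 180 = 180
  van 2: 180 = 180
  van 3: 170 = 170
  van 4: 170 = 170
  van 5: 100 + 70 = 170
  van 6: 100 + 60 = 160
  van 7: 100 + 50 = 150
  van 8: 50 = 50
No arrangement into 7 vans stays within capacity, so 8 is optimal.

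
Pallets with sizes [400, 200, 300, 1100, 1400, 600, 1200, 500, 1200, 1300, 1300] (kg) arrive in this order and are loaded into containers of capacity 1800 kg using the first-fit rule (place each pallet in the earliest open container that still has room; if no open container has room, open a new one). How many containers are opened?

  400 → container 1 (new)  [load 400/1800]
  200 → container 1  [load 600/1800]
  300 → container 1  [load 900/1800]
  1100 → container 2 (new)  [load 1100/1800]
  1400 → container 3 (new)  [load 1400/1800]
  600 → container 1  [load 1500/1800]
  1200 → container 4 (new)  [load 1200/1800]
  500 → container 2  [load 1600/1800]
  1200 → container 5 (new)  [load 1200/1800]
  1300 → container 6 (new)  [load 1300/1800]
  1300 → container 7 (new)  [load 1300/1800]
7 containers opened.

7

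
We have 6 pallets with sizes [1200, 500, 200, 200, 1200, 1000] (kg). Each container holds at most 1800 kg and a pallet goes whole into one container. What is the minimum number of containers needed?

Total = 1200 + 1200 + 1000 + 500 + 200 + 200 = 4300 kg.
Lower bound: ⌈4300/1800⌉ = 3 containers.
A packing using 3 containers:
  container 1: 1200 + 500 = 1700
  container 2: 1200 + 200 + 200 = 1600
  container 3: 1000 = 1000
This matches the lower bound, so 3 is optimal.

3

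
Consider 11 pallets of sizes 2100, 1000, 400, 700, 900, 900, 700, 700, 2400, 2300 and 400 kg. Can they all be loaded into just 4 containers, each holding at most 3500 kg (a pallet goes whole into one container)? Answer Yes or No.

Yes

A valid assignment using 4 containers:
  container 1: 2400 + 1000 = 3400
  container 2: 2300 + 900 = 3200
  container 3: 2100 + 900 + 400 = 3400
  container 4: 700 + 700 + 700 + 400 = 2500
Every load is within 3500 kg, so 4 containers suffice.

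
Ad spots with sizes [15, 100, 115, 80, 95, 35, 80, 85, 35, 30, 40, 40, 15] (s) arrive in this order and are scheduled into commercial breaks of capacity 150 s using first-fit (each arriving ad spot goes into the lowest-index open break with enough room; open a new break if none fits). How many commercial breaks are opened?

6

  15 → break 1 (new)  [load 15/150]
  100 → break 1  [load 115/150]
  115 → break 2 (new)  [load 115/150]
  80 → break 3 (new)  [load 80/150]
  95 → break 4 (new)  [load 95/150]
  35 → break 1  [load 150/150]
  80 → break 5 (new)  [load 80/150]
  85 → break 6 (new)  [load 85/150]
  35 → break 2  [load 150/150]
  30 → break 3  [load 110/150]
  40 → break 3  [load 150/150]
  40 → break 4  [load 135/150]
  15 → break 4  [load 150/150]
6 commercial breaks opened.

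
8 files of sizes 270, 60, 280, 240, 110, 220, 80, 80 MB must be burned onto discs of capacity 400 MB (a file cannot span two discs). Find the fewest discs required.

4

Total = 280 + 270 + 240 + 220 + 110 + 80 + 80 + 60 = 1340 MB.
Lower bound: ⌈1340/400⌉ = 4 discs.
A packing using 4 discs:
  disc 1: 280 + 110 = 390
  disc 2: 270 + 80 = 350
  disc 3: 240 + 80 + 60 = 380
  disc 4: 220 = 220
This matches the lower bound, so 4 is optimal.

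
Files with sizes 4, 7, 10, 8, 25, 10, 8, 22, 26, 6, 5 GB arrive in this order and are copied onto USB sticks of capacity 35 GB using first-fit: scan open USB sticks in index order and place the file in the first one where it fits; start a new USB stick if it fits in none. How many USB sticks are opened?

  4 → USB stick 1 (new)  [load 4/35]
  7 → USB stick 1  [load 11/35]
  10 → USB stick 1  [load 21/35]
  8 → USB stick 1  [load 29/35]
  25 → USB stick 2 (new)  [load 25/35]
  10 → USB stick 2  [load 35/35]
  8 → USB stick 3 (new)  [load 8/35]
  22 → USB stick 3  [load 30/35]
  26 → USB stick 4 (new)  [load 26/35]
  6 → USB stick 1  [load 35/35]
  5 → USB stick 3  [load 35/35]
4 USB sticks opened.

4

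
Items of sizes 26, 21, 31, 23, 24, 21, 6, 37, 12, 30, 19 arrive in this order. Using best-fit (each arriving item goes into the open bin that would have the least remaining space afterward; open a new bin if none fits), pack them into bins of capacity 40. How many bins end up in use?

8

  26 → bin 1 (new)  [load 26/40]
  21 → bin 2 (new)  [load 21/40]
  31 → bin 3 (new)  [load 31/40]
  23 → bin 4 (new)  [load 23/40]
  24 → bin 5 (new)  [load 24/40]
  21 → bin 6 (new)  [load 21/40]
  6 → bin 3  [load 37/40]
  37 → bin 7 (new)  [load 37/40]
  12 → bin 1  [load 38/40]
  30 → bin 8 (new)  [load 30/40]
  19 → bin 2  [load 40/40]
8 bins opened.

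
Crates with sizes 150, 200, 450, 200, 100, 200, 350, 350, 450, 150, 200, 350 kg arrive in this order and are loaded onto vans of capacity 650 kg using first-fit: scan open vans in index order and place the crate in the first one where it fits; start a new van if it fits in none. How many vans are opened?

6

  150 → van 1 (new)  [load 150/650]
  200 → van 1  [load 350/650]
  450 → van 2 (new)  [load 450/650]
  200 → van 1  [load 550/650]
  100 → van 1  [load 650/650]
  200 → van 2  [load 650/650]
  350 → van 3 (new)  [load 350/650]
  350 → van 4 (new)  [load 350/650]
  450 → van 5 (new)  [load 450/650]
  150 → van 3  [load 500/650]
  200 → van 4  [load 550/650]
  350 → van 6 (new)  [load 350/650]
6 vans opened.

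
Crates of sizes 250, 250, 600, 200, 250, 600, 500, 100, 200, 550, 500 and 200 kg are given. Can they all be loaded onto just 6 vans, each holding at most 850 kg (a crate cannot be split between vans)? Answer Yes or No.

A valid assignment using 6 vans:
  van 1: 600 + 250 = 850
  van 2: 600 + 250 = 850
  van 3: 550 + 250 = 800
  van 4: 500 + 200 + 100 = 800
  van 5: 500 + 200 = 700
  van 6: 200 = 200
Every load is within 850 kg, so 6 vans suffice.

Yes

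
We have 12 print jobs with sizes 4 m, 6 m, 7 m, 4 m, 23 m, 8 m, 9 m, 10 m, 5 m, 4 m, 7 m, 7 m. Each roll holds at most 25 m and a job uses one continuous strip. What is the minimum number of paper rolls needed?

4

Total = 23 + 10 + 9 + 8 + 7 + 7 + 7 + 6 + 5 + 4 + 4 + 4 = 94 m.
Lower bound: ⌈94/25⌉ = 4 paper rolls.
A packing using 4 paper rolls:
  roll 1: 23 = 23
  roll 2: 10 + 9 + 6 = 25
  roll 3: 8 + 7 + 7 = 22
  roll 4: 7 + 5 + 4 + 4 + 4 = 24
This matches the lower bound, so 4 is optimal.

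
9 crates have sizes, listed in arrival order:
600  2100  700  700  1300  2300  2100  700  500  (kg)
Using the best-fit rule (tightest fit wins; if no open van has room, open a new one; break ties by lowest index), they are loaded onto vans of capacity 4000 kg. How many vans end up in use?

4

  600 → van 1 (new)  [load 600/4000]
  2100 → van 1  [load 2700/4000]
  700 → van 1  [load 3400/4000]
  700 → van 2 (new)  [load 700/4000]
  1300 → van 2  [load 2000/4000]
  2300 → van 3 (new)  [load 2300/4000]
  2100 → van 4 (new)  [load 2100/4000]
  700 → van 3  [load 3000/4000]
  500 → van 1  [load 3900/4000]
4 vans opened.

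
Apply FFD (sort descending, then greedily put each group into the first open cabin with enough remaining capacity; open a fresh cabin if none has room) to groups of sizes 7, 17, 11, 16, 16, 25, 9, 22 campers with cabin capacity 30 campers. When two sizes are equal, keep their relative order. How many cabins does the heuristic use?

5

Sorted descending: 25, 22, 17, 16, 16, 11, 9, 7.
  25 → cabin 1 (new)  [load 25/30]
  22 → cabin 2 (new)  [load 22/30]
  17 → cabin 3 (new)  [load 17/30]
  16 → cabin 4 (new)  [load 16/30]
  16 → cabin 5 (new)  [load 16/30]
  11 → cabin 3  [load 28/30]
  9 → cabin 4  [load 25/30]
  7 → cabin 2  [load 29/30]
5 cabins opened.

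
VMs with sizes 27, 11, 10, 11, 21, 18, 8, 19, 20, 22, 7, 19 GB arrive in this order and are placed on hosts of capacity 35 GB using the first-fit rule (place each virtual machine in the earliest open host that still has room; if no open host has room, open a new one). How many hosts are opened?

8

  27 → host 1 (new)  [load 27/35]
  11 → host 2 (new)  [load 11/35]
  10 → host 2  [load 21/35]
  11 → host 2  [load 32/35]
  21 → host 3 (new)  [load 21/35]
  18 → host 4 (new)  [load 18/35]
  8 → host 1  [load 35/35]
  19 → host 5 (new)  [load 19/35]
  20 → host 6 (new)  [load 20/35]
  22 → host 7 (new)  [load 22/35]
  7 → host 3  [load 28/35]
  19 → host 8 (new)  [load 19/35]
8 hosts opened.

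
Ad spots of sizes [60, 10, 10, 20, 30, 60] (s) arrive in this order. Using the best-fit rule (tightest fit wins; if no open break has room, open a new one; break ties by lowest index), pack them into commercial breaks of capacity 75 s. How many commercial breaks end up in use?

3

  60 → break 1 (new)  [load 60/75]
  10 → break 1  [load 70/75]
  10 → break 2 (new)  [load 10/75]
  20 → break 2  [load 30/75]
  30 → break 2  [load 60/75]
  60 → break 3 (new)  [load 60/75]
3 commercial breaks opened.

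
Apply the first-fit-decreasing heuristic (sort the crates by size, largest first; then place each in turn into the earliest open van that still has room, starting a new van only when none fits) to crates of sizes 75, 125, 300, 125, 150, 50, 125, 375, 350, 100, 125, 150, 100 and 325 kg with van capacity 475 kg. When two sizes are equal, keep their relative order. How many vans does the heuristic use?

6

Sorted descending: 375, 350, 325, 300, 150, 150, 125, 125, 125, 125, 100, 100, 75, 50.
  375 → van 1 (new)  [load 375/475]
  350 → van 2 (new)  [load 350/475]
  325 → van 3 (new)  [load 325/475]
  300 → van 4 (new)  [load 300/475]
  150 → van 3  [load 475/475]
  150 → van 4  [load 450/475]
  125 → van 2  [load 475/475]
  125 → van 5 (new)  [load 125/475]
  125 → van 5  [load 250/475]
  125 → van 5  [load 375/475]
  100 → van 1  [load 475/475]
  100 → van 5  [load 475/475]
  75 → van 6 (new)  [load 75/475]
  50 → van 6  [load 125/475]
6 vans opened.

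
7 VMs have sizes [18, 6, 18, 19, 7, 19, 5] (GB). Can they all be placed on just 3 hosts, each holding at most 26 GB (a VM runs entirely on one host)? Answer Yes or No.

No

Total = 92 GB; ⌈92/26⌉ = 4.
At least 4 hosts are required, but only 3 are allowed.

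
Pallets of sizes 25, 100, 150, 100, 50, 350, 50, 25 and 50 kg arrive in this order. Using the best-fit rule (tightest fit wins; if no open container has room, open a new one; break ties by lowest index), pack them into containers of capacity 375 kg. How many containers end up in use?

  25 → container 1 (new)  [load 25/375]
  100 → container 1  [load 125/375]
  150 → container 1  [load 275/375]
  100 → container 1  [load 375/375]
  50 → container 2 (new)  [load 50/375]
  350 → container 3 (new)  [load 350/375]
  50 → container 2  [load 100/375]
  25 → container 3  [load 375/375]
  50 → container 2  [load 150/375]
3 containers opened.

3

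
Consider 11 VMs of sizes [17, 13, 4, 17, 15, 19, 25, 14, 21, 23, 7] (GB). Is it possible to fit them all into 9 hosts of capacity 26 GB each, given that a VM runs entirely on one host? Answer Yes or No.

A valid assignment using 9 hosts:
  host 1: 25 = 25
  host 2: 23 = 23
  host 3: 21 + 4 = 25
  host 4: 19 + 7 = 26
  host 5: 17 = 17
  host 6: 17 = 17
  host 7: 15 = 15
  host 8: 14 = 14
  host 9: 13 = 13
Every load is within 26 GB, so 9 hosts suffice.

Yes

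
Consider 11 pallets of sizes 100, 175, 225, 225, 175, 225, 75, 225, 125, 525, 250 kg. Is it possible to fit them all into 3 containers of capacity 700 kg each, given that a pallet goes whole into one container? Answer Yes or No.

Total = 2325 kg; ⌈2325/700⌉ = 4.
At least 4 containers are required, but only 3 are allowed.

No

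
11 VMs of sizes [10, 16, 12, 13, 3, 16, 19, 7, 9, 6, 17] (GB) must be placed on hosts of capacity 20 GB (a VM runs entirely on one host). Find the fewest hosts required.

Total = 19 + 17 + 16 + 16 + 13 + 12 + 10 + 9 + 7 + 6 + 3 = 128 GB.
Lower bound: ⌈128/20⌉ = 7 hosts.
A packing using 7 hosts:
  host 1: 19 = 19
  host 2: 17 + 3 = 20
  host 3: 16 = 16
  host 4: 16 = 16
  host 5: 13 + 7 = 20
  host 6: 12 + 6 = 18
  host 7: 10 + 9 = 19
This matches the lower bound, so 7 is optimal.

7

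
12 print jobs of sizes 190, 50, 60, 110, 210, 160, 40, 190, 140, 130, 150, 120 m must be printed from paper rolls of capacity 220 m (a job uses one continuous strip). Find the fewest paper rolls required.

9

Total = 210 + 190 + 190 + 160 + 150 + 140 + 130 + 120 + 110 + 60 + 50 + 40 = 1550 m.
Lower bound: ⌈1550/220⌉ = 8 paper rolls.
A packing using 9 paper rolls:
  roll 1: 210 = 210
  roll 2: 190 = 190
  roll 3: 190 = 190
  roll 4: 160 + 60 = 220
  roll 5: 150 + 50 = 200
  roll 6: 140 + 40 = 180
  roll 7: 130 = 130
  roll 8: 120 = 120
  roll 9: 110 = 110
No arrangement into 8 paper rolls stays within capacity, so 9 is optimal.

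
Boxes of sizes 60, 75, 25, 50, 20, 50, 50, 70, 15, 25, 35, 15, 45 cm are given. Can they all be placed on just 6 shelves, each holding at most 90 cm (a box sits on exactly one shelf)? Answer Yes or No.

No

Total = 535 cm; ⌈535/90⌉ = 6.
The bound of 6 does not rule out 6, but exhaustive search shows no assignment into 6 shelves of capacity 90 cm exists — the minimum is 7.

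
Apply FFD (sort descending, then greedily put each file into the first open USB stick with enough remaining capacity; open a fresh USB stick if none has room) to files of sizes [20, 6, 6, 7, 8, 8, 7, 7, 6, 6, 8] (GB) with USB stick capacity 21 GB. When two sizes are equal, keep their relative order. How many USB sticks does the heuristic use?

5

Sorted descending: 20, 8, 8, 8, 7, 7, 7, 6, 6, 6, 6.
  20 → USB stick 1 (new)  [load 20/21]
  8 → USB stick 2 (new)  [load 8/21]
  8 → USB stick 2  [load 16/21]
  8 → USB stick 3 (new)  [load 8/21]
  7 → USB stick 3  [load 15/21]
  7 → USB stick 4 (new)  [load 7/21]
  7 → USB stick 4  [load 14/21]
  6 → USB stick 3  [load 21/21]
  6 → USB stick 4  [load 20/21]
  6 → USB stick 5 (new)  [load 6/21]
  6 → USB stick 5  [load 12/21]
5 USB sticks opened.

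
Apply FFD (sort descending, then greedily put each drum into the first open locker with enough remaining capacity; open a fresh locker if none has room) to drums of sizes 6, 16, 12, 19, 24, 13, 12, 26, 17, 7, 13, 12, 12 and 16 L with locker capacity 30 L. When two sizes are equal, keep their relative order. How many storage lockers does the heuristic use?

8

Sorted descending: 26, 24, 19, 17, 16, 16, 13, 13, 12, 12, 12, 12, 7, 6.
  26 → locker 1 (new)  [load 26/30]
  24 → locker 2 (new)  [load 24/30]
  19 → locker 3 (new)  [load 19/30]
  17 → locker 4 (new)  [load 17/30]
  16 → locker 5 (new)  [load 16/30]
  16 → locker 6 (new)  [load 16/30]
  13 → locker 4  [load 30/30]
  13 → locker 5  [load 29/30]
  12 → locker 6  [load 28/30]
  12 → locker 7 (new)  [load 12/30]
  12 → locker 7  [load 24/30]
  12 → locker 8 (new)  [load 12/30]
  7 → locker 3  [load 26/30]
  6 → locker 2  [load 30/30]
8 storage lockers opened.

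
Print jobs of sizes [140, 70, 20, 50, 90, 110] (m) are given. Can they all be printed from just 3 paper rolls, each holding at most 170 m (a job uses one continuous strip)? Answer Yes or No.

A valid assignment using 3 paper rolls:
  roll 1: 140 + 20 = 160
  roll 2: 110 + 50 = 160
  roll 3: 90 + 70 = 160
Every load is within 170 m, so 3 paper rolls suffice.

Yes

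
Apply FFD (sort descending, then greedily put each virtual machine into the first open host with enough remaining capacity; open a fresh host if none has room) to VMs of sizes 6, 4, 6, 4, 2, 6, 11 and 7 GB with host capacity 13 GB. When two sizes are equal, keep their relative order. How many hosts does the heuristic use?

Sorted descending: 11, 7, 6, 6, 6, 4, 4, 2.
  11 → host 1 (new)  [load 11/13]
  7 → host 2 (new)  [load 7/13]
  6 → host 2  [load 13/13]
  6 → host 3 (new)  [load 6/13]
  6 → host 3  [load 12/13]
  4 → host 4 (new)  [load 4/13]
  4 → host 4  [load 8/13]
  2 → host 1  [load 13/13]
4 hosts opened.

4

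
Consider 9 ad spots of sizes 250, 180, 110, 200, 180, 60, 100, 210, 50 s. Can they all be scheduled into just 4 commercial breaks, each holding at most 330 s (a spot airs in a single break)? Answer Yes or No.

Total = 1340 s; ⌈1340/330⌉ = 5.
At least 5 commercial breaks are required, but only 4 are allowed.

No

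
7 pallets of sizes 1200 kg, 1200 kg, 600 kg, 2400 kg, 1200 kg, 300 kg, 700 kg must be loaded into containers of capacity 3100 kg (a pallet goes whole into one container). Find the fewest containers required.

Total = 2400 + 1200 + 1200 + 1200 + 700 + 600 + 300 = 7600 kg.
Lower bound: ⌈7600/3100⌉ = 3 containers.
A packing using 3 containers:
  container 1: 2400 + 700 = 3100
  container 2: 1200 + 1200 + 600 = 3000
  container 3: 1200 + 300 = 1500
This matches the lower bound, so 3 is optimal.

3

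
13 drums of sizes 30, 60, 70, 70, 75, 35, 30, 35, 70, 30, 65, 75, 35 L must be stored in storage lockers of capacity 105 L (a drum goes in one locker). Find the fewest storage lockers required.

Total = 75 + 75 + 70 + 70 + 70 + 65 + 60 + 35 + 35 + 35 + 30 + 30 + 30 = 680 L.
Lower bound: ⌈680/105⌉ = 7 storage lockers.
A packing using 7 storage lockers:
  locker 1: 75 + 30 = 105
  locker 2: 75 + 30 = 105
  locker 3: 70 + 35 = 105
  locker 4: 70 + 35 = 105
  locker 5: 70 + 35 = 105
  locker 6: 65 + 30 = 95
  locker 7: 60 = 60
This matches the lower bound, so 7 is optimal.

7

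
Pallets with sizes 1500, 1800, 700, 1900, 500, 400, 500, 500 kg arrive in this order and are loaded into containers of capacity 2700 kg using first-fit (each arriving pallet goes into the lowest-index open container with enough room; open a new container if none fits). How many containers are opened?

  1500 → container 1 (new)  [load 1500/2700]
  1800 → container 2 (new)  [load 1800/2700]
  700 → container 1  [load 2200/2700]
  1900 → container 3 (new)  [load 1900/2700]
  500 → container 1  [load 2700/2700]
  400 → container 2  [load 2200/2700]
  500 → container 2  [load 2700/2700]
  500 → container 3  [load 2400/2700]
3 containers opened.

3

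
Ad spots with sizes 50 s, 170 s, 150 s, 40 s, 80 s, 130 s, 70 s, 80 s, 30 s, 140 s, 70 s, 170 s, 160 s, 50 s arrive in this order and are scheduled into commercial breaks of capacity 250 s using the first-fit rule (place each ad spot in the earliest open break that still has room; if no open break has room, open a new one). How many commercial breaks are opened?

  50 → break 1 (new)  [load 50/250]
  170 → break 1  [load 220/250]
  150 → break 2 (new)  [load 150/250]
  40 → break 2  [load 190/250]
  80 → break 3 (new)  [load 80/250]
  130 → break 3  [load 210/250]
  70 → break 4 (new)  [load 70/250]
  80 → break 4  [load 150/250]
  30 → break 1  [load 250/250]
  140 → break 5 (new)  [load 140/250]
  70 → break 4  [load 220/250]
  170 → break 6 (new)  [load 170/250]
  160 → break 7 (new)  [load 160/250]
  50 → break 2  [load 240/250]
7 commercial breaks opened.

7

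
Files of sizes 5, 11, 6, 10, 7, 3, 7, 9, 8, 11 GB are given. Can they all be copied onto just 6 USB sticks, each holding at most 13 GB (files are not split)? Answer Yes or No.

No

Total = 77 GB; ⌈77/13⌉ = 6.
7 files each exceed half the capacity and cannot share a USB stick, forcing at least 7 USB sticks.
At least 7 USB sticks are required, but only 6 are allowed.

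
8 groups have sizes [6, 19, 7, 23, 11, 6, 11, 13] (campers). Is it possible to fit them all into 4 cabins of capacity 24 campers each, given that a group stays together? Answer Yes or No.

No

Total = 96 campers; ⌈96/24⌉ = 4.
The bound of 4 does not rule out 4, but exhaustive search shows no assignment into 4 cabins of capacity 24 campers exists — the minimum is 5.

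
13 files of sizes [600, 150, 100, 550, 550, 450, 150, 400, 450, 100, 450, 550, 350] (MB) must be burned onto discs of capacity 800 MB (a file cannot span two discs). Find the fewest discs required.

Total = 600 + 550 + 550 + 550 + 450 + 450 + 450 + 400 + 350 + 150 + 150 + 100 + 100 = 4850 MB.
Lower bound: ⌈4850/800⌉ = 7 discs.
A packing using 8 discs:
  disc 1: 600 + 150 = 750
  disc 2: 550 + 150 + 100 = 800
  disc 3: 550 + 100 = 650
  disc 4: 550 = 550
  disc 5: 450 + 350 = 800
  disc 6: 450 = 450
  disc 7: 450 = 450
  disc 8: 400 = 400
No arrangement into 7 discs stays within capacity, so 8 is optimal.

8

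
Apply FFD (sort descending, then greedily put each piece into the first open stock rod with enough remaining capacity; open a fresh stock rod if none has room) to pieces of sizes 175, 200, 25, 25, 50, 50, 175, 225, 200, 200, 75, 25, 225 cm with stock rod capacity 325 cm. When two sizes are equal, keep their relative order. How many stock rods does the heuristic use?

7

Sorted descending: 225, 225, 200, 200, 200, 175, 175, 75, 50, 50, 25, 25, 25.
  225 → stock rod 1 (new)  [load 225/325]
  225 → stock rod 2 (new)  [load 225/325]
  200 → stock rod 3 (new)  [load 200/325]
  200 → stock rod 4 (new)  [load 200/325]
  200 → stock rod 5 (new)  [load 200/325]
  175 → stock rod 6 (new)  [load 175/325]
  175 → stock rod 7 (new)  [load 175/325]
  75 → stock rod 1  [load 300/325]
  50 → stock rod 2  [load 275/325]
  50 → stock rod 2  [load 325/325]
  25 → stock rod 1  [load 325/325]
  25 → stock rod 3  [load 225/325]
  25 → stock rod 3  [load 250/325]
7 stock rods opened.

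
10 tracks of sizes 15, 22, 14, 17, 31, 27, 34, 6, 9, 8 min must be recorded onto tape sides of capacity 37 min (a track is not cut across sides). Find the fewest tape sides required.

Total = 34 + 31 + 27 + 22 + 17 + 15 + 14 + 9 + 8 + 6 = 183 min.
Lower bound: ⌈183/37⌉ = 5 tape sides.
A packing using 6 tape sides:
  side 1: 34 = 34
  side 2: 31 + 6 = 37
  side 3: 27 + 9 = 36
  side 4: 22 + 15 = 37
  side 5: 17 + 14 = 31
  side 6: 8 = 8
No arrangement into 5 tape sides stays within capacity, so 6 is optimal.

6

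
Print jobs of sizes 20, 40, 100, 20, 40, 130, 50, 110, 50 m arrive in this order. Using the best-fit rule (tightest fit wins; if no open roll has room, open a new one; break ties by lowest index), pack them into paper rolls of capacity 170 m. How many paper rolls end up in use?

4

  20 → roll 1 (new)  [load 20/170]
  40 → roll 1  [load 60/170]
  100 → roll 1  [load 160/170]
  20 → roll 2 (new)  [load 20/170]
  40 → roll 2  [load 60/170]
  130 → roll 3 (new)  [load 130/170]
  50 → roll 2  [load 110/170]
  110 → roll 4 (new)  [load 110/170]
  50 → roll 2  [load 160/170]
4 paper rolls opened.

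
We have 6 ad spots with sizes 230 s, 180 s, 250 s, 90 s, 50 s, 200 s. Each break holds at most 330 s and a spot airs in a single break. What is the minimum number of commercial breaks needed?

Total = 250 + 230 + 200 + 180 + 90 + 50 = 1000 s.
Lower bound: ⌈1000/330⌉ = 4 commercial breaks.
A packing using 4 commercial breaks:
  break 1: 250 + 50 = 300
  break 2: 230 + 90 = 320
  break 3: 200 = 200
  break 4: 180 = 180
This matches the lower bound, so 4 is optimal.

4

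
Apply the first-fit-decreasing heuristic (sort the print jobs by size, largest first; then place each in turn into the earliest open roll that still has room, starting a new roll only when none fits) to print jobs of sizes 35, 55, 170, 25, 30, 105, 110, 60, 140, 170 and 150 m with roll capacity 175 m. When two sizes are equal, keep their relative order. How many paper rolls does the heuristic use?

Sorted descending: 170, 170, 150, 140, 110, 105, 60, 55, 35, 30, 25.
  170 → roll 1 (new)  [load 170/175]
  170 → roll 2 (new)  [load 170/175]
  150 → roll 3 (new)  [load 150/175]
  140 → roll 4 (new)  [load 140/175]
  110 → roll 5 (new)  [load 110/175]
  105 → roll 6 (new)  [load 105/175]
  60 → roll 5  [load 170/175]
  55 → roll 6  [load 160/175]
  35 → roll 4  [load 175/175]
  30 → roll 7 (new)  [load 30/175]
  25 → roll 3  [load 175/175]
7 paper rolls opened.

7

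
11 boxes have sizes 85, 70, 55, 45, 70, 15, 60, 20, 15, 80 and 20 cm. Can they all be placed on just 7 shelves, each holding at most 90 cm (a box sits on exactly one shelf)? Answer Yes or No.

Yes

A valid assignment using 7 shelves:
  shelf 1: 85 = 85
  shelf 2: 80 = 80
  shelf 3: 70 + 20 = 90
  shelf 4: 70 + 20 = 90
  shelf 5: 60 + 15 + 15 = 90
  shelf 6: 55 = 55
  shelf 7: 45 = 45
Every load is within 90 cm, so 7 shelves suffice.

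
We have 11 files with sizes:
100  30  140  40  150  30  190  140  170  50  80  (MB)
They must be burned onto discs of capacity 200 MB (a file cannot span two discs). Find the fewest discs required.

6

Total = 190 + 170 + 150 + 140 + 140 + 100 + 80 + 50 + 40 + 30 + 30 = 1120 MB.
Lower bound: ⌈1120/200⌉ = 6 discs.
A packing using 6 discs:
  disc 1: 190 = 190
  disc 2: 170 + 30 = 200
  disc 3: 150 + 50 = 200
  disc 4: 140 + 40 = 180
  disc 5: 140 + 30 = 170
  disc 6: 100 + 80 = 180
This matches the lower bound, so 6 is optimal.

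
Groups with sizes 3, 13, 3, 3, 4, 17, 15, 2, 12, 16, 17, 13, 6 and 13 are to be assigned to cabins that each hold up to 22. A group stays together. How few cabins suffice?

Total = 17 + 17 + 16 + 15 + 13 + 13 + 13 + 12 + 6 + 4 + 3 + 3 + 3 + 2 = 137.
Lower bound: ⌈137/22⌉ = 7 cabins.
Also, 8 groups each exceed 11, and no two of those can share a cabin, so at least 8 cabins are needed.
A packing using 8 cabins:
  cabin 1: 17 + 4 = 21
  cabin 2: 17 + 3 + 2 = 22
  cabin 3: 16 + 6 = 22
  cabin 4: 15 + 3 + 3 = 21
  cabin 5: 13 = 13
  cabin 6: 13 = 13
  cabin 7: 13 = 13
  cabin 8: 12 = 12
This matches the lower bound, so 8 is optimal.

8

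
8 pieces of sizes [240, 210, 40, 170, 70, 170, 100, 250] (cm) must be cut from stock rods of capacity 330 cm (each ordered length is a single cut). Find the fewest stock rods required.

Total = 250 + 240 + 210 + 170 + 170 + 100 + 70 + 40 = 1250 cm.
Lower bound: ⌈1250/330⌉ = 4 stock rods.
Also, 5 pieces each exceed 165 cm, and no two of those can share a stock rod, so at least 5 stock rods are needed.
A packing using 5 stock rods:
  stock rod 1: 250 + 70 = 320
  stock rod 2: 240 + 40 = 280
  stock rod 3: 210 + 100 = 310
  stock rod 4: 170 = 170
  stock rod 5: 170 = 170
This matches the lower bound, so 5 is optimal.

5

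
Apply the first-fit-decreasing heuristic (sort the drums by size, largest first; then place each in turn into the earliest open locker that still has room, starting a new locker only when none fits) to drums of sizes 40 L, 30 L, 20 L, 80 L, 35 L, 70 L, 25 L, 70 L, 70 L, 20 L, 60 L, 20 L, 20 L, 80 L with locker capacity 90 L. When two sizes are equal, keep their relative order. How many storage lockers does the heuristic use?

8

Sorted descending: 80, 80, 70, 70, 70, 60, 40, 35, 30, 25, 20, 20, 20, 20.
  80 → locker 1 (new)  [load 80/90]
  80 → locker 2 (new)  [load 80/90]
  70 → locker 3 (new)  [load 70/90]
  70 → locker 4 (new)  [load 70/90]
  70 → locker 5 (new)  [load 70/90]
  60 → locker 6 (new)  [load 60/90]
  40 → locker 7 (new)  [load 40/90]
  35 → locker 7  [load 75/90]
  30 → locker 6  [load 90/90]
  25 → locker 8 (new)  [load 25/90]
  20 → locker 3  [load 90/90]
  20 → locker 4  [load 90/90]
  20 → locker 5  [load 90/90]
  20 → locker 8  [load 45/90]
8 storage lockers opened.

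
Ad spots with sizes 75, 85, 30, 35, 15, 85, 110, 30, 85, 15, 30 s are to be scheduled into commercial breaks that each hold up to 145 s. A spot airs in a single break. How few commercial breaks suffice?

Total = 110 + 85 + 85 + 85 + 75 + 35 + 30 + 30 + 30 + 15 + 15 = 595 s.
Lower bound: ⌈595/145⌉ = 5 commercial breaks.
A packing using 5 commercial breaks:
  break 1: 110 + 35 = 145
  break 2: 85 + 30 + 30 = 145
  break 3: 85 + 30 + 15 + 15 = 145
  break 4: 85 = 85
  break 5: 75 = 75
This matches the lower bound, so 5 is optimal.

5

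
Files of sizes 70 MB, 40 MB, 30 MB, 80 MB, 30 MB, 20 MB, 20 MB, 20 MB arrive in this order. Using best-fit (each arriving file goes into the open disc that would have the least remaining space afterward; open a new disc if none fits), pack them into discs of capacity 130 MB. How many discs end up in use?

  70 → disc 1 (new)  [load 70/130]
  40 → disc 1  [load 110/130]
  30 → disc 2 (new)  [load 30/130]
  80 → disc 2  [load 110/130]
  30 → disc 3 (new)  [load 30/130]
  20 → disc 1  [load 130/130]
  20 → disc 2  [load 130/130]
  20 → disc 3  [load 50/130]
3 discs opened.

3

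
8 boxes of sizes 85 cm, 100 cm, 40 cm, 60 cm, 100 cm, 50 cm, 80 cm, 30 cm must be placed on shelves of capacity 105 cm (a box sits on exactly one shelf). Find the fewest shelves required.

6

Total = 100 + 100 + 85 + 80 + 60 + 50 + 40 + 30 = 545 cm.
Lower bound: ⌈545/105⌉ = 6 shelves.
A packing using 6 shelves:
  shelf 1: 100 = 100
  shelf 2: 100 = 100
  shelf 3: 85 = 85
  shelf 4: 80 = 80
  shelf 5: 60 + 40 = 100
  shelf 6: 50 + 30 = 80
This matches the lower bound, so 6 is optimal.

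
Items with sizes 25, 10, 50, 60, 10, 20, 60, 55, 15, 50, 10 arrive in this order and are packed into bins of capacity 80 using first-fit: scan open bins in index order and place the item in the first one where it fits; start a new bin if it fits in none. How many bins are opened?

  25 → bin 1 (new)  [load 25/80]
  10 → bin 1  [load 35/80]
  50 → bin 2 (new)  [load 50/80]
  60 → bin 3 (new)  [load 60/80]
  10 → bin 1  [load 45/80]
  20 → bin 1  [load 65/80]
  60 → bin 4 (new)  [load 60/80]
  55 → bin 5 (new)  [load 55/80]
  15 → bin 1  [load 80/80]
  50 → bin 6 (new)  [load 50/80]
  10 → bin 2  [load 60/80]
6 bins opened.

6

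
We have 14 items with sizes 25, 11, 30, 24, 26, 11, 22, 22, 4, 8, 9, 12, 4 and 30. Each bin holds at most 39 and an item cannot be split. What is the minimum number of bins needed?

7

Total = 30 + 30 + 26 + 25 + 24 + 22 + 22 + 12 + 11 + 11 + 9 + 8 + 4 + 4 = 238.
Lower bound: ⌈238/39⌉ = 7 bins.
A packing using 7 bins:
  bin 1: 30 + 9 = 39
  bin 2: 30 + 8 = 38
  bin 3: 26 + 12 = 38
  bin 4: 25 + 11 = 36
  bin 5: 24 + 11 + 4 = 39
  bin 6: 22 + 4 = 26
  bin 7: 22 = 22
This matches the lower bound, so 7 is optimal.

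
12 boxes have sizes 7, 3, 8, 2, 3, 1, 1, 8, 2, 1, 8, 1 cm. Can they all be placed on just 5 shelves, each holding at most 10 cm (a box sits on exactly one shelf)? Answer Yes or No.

A valid assignment using 5 shelves:
  shelf 1: 8 + 2 = 10
  shelf 2: 8 + 2 = 10
  shelf 3: 8 + 1 + 1 = 10
  shelf 4: 7 + 3 = 10
  shelf 5: 3 + 1 + 1 = 5
Every load is within 10 cm, so 5 shelves suffice.

Yes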